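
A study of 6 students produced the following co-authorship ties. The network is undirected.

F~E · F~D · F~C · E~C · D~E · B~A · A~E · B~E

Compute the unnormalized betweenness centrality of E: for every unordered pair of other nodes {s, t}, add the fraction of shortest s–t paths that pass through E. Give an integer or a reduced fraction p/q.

13/2

Pairs whose geodesics pass through E — B–D: 1; B–C: 1; B–F: 1; A–D: 1; A–C: 1; A–F: 1; D–C: 1/2.
All other pairs contribute 0.
Summing the contributions gives betweenness(E) = 13/2.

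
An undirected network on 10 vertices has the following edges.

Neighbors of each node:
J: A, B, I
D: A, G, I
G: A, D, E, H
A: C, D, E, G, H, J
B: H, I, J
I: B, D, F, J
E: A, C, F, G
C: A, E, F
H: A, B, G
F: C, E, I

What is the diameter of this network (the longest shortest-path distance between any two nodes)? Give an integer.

Eccentricity of each node (its greatest distance to any other): A:2, B:3, C:3, D:2, E:3, F:3, G:2, H:3, I:2, J:2.
The maximum eccentricity is 3, realized for instance by the pair C–B via C – A – H – B. So the diameter is 3.

3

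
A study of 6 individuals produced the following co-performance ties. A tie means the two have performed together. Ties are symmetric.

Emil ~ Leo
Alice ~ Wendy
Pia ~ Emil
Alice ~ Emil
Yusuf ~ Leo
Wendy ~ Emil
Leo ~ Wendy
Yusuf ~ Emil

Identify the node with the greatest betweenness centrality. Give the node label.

Emil

Unnormalized betweenness of each node: Alice:0, Emil:6, Leo:1/2, Pia:0, Wendy:1/2, Yusuf:0.
Emil has the largest value, 6, making it the main broker — the node through which the most shortest paths run.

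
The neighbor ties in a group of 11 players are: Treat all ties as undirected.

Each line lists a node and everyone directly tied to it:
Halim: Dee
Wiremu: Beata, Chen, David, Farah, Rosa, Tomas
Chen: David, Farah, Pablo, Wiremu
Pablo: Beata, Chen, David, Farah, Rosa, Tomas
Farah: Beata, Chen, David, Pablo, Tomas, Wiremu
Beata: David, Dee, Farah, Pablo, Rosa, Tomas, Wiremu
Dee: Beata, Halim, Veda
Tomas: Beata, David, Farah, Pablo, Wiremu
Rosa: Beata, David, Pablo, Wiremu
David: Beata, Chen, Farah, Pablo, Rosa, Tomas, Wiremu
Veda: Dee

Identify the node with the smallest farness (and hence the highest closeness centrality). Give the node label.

Farness (sum of distances to all others) for each node — Beata:13, Chen:21, David:15, Dee:18, Farah:16, Halim:27, Pablo:16, Rosa:18, Tomas:17, Veda:27, Wiremu:16.
The smallest farness is 13, for Beata, so Beata has the highest closeness.

Beata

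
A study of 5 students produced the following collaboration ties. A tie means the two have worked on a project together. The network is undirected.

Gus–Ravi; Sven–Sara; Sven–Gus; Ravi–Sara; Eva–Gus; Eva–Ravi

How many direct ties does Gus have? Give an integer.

Gus is directly tied to Eva, Ravi, and Sven. That is 3 neighbors, so the degree of Gus is 3.

3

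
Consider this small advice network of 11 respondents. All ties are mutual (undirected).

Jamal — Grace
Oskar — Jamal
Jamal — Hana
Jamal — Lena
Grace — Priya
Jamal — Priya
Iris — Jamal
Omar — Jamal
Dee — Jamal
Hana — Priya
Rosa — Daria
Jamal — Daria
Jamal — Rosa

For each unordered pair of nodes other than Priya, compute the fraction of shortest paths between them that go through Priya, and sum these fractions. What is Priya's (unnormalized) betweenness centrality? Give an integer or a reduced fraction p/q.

Pairs whose geodesics pass through Priya — Grace–Hana: 1/2.
All other pairs contribute 0.
Summing the contributions gives betweenness(Priya) = 1/2.

1/2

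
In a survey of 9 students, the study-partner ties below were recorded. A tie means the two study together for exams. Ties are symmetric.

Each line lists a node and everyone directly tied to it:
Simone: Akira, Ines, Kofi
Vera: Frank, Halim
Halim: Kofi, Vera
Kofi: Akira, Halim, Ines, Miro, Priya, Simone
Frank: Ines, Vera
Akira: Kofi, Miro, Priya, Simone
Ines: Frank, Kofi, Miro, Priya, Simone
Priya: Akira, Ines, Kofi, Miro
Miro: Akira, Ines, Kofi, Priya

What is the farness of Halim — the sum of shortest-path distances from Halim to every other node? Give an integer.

Distances from Halim: Akira:2, Frank:2, Ines:2, Kofi:1, Miro:2, Priya:2, Simone:2, Vera:1.
Sum = 2 + 2 + 2 + 1 + 2 + 2 + 2 + 1 = 14.

14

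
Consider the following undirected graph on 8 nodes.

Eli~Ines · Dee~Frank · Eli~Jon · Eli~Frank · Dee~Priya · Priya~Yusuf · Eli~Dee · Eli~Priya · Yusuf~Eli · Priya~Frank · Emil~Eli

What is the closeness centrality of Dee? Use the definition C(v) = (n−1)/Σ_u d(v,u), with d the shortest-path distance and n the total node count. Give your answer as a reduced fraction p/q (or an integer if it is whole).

7/11

Distances from Dee: Eli:1, Emil:2, Frank:1, Ines:2, Jon:2, Priya:1, Yusuf:2. Sum = 11.
n = 8, so closeness = 7/11.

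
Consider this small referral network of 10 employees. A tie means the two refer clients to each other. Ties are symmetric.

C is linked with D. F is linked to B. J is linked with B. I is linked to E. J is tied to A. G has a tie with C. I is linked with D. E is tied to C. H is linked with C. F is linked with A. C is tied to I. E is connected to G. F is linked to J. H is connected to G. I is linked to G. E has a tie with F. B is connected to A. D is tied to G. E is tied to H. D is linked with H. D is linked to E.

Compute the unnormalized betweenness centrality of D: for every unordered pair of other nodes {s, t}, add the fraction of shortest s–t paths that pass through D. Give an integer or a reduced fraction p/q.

Pairs whose geodesics pass through D — H–I: 1/4.
All other pairs contribute 0.
Summing the contributions gives betweenness(D) = 1/4.

1/4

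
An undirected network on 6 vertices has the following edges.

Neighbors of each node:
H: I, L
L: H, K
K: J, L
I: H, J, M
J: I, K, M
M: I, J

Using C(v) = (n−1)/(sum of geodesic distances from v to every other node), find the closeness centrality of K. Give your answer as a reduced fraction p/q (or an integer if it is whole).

5/8

Distances from K: H:2, I:2, J:1, L:1, M:2. Sum = 8.
n = 6, so closeness = 5/8.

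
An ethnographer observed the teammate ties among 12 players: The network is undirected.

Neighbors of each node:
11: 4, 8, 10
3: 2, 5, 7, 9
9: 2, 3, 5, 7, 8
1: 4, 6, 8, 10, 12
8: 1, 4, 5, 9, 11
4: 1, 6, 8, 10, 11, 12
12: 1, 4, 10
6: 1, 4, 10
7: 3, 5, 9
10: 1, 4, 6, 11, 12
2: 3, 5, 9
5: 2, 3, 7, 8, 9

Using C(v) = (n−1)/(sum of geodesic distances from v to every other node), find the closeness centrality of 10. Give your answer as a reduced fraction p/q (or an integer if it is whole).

Distances from 10: 1:1, 2:4, 3:4, 4:1, 5:3, 6:1, 7:4, 8:2, 9:3, 11:1, 12:1. Sum = 25.
n = 12, so closeness = 11/25.

11/25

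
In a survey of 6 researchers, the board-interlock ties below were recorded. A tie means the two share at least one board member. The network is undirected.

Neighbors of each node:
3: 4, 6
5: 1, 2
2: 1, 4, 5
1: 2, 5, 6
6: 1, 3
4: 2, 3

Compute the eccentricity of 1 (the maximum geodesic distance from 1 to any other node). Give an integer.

Distances from 1: 2:1, 3:2, 4:2, 5:1, 6:1.
The largest is 2 (to 3 and 4), so the eccentricity of 1 is 2.

2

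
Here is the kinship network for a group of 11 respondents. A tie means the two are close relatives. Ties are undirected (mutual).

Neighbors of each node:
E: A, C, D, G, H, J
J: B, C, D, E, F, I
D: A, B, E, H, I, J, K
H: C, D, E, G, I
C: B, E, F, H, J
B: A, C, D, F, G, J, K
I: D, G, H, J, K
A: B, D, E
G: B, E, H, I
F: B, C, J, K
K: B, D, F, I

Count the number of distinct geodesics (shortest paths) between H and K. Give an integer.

The shortest distance is 2. The length-2 paths are: H–D–K; H–I–K.
That gives 2 distinct shortest paths.

2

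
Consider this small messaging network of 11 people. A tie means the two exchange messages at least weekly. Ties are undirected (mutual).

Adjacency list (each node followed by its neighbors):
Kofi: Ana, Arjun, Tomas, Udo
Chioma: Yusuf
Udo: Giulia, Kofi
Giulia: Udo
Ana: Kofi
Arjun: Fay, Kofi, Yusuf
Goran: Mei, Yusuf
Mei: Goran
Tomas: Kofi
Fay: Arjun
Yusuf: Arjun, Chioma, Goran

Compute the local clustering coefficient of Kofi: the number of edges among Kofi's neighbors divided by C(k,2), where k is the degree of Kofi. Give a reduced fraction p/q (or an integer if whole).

Kofi's neighbors: Ana, Arjun, Tomas, and Udo (k = 4).
Possible neighbor pairs: C(4,2) = 6. Edges among them: none → e = 0.
Clustering(Kofi) = 0/6 = 0.

0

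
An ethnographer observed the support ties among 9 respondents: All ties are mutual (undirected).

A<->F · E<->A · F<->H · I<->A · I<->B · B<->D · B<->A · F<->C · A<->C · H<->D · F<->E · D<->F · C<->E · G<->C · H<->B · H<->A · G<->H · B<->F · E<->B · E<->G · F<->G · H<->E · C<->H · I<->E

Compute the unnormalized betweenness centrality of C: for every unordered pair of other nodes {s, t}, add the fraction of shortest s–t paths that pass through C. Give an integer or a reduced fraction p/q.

Pairs whose geodesics pass through C — A–G: 1/4.
All other pairs contribute 0.
Summing the contributions gives betweenness(C) = 1/4.

1/4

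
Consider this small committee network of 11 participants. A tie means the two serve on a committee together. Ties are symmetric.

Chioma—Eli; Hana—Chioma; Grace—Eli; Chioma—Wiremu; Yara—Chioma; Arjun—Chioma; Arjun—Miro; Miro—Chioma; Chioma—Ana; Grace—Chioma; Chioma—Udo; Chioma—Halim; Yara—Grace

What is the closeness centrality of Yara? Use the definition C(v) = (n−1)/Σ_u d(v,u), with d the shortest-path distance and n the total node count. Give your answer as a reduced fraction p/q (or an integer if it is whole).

5/9

Distances from Yara: Ana:2, Arjun:2, Chioma:1, Eli:2, Grace:1, Halim:2, Hana:2, Miro:2, Udo:2, Wiremu:2. Sum = 18.
n = 11, so closeness = 10/18 = 5/9.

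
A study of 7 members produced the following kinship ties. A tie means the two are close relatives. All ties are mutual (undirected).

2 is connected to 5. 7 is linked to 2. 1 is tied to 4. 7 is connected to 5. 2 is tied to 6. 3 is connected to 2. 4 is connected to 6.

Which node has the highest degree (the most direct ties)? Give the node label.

2

Degrees — 1:1, 2:4, 3:1, 4:2, 5:2, 6:2, 7:2.
The maximum is 4, attained only by 2.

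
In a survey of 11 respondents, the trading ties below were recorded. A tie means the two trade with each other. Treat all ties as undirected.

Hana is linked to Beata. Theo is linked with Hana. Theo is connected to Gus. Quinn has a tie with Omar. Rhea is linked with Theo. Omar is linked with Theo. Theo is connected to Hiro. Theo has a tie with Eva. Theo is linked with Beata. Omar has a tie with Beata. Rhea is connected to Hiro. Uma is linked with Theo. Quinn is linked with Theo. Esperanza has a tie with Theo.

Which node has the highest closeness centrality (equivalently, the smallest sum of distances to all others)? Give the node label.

Theo

Farness (sum of distances to all others) for each node — Beata:17, Esperanza:19, Eva:19, Gus:19, Hana:18, Hiro:18, Omar:17, Quinn:18, Rhea:18, Theo:10, Uma:19.
The smallest farness is 10, for Theo, so Theo has the highest closeness.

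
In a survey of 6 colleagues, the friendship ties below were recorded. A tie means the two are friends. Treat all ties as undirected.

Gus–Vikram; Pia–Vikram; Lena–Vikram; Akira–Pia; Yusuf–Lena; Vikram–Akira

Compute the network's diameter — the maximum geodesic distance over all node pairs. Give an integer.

Eccentricity of each node (its greatest distance to any other): Akira:3, Gus:3, Lena:2, Pia:3, Vikram:2, Yusuf:3.
The maximum eccentricity is 3, realized for instance by the pair Akira–Yusuf via Akira – Vikram – Lena – Yusuf. So the diameter is 3.

3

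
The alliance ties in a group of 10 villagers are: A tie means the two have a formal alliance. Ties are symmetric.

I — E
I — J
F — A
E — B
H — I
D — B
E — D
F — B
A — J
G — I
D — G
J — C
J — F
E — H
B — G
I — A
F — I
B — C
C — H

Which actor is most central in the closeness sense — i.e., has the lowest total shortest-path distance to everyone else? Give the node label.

I

Farness (sum of distances to all others) for each node — A:16, B:13, C:15, D:17, E:14, F:14, G:15, H:15, I:12, J:15.
The smallest farness is 12, for I, so I has the highest closeness.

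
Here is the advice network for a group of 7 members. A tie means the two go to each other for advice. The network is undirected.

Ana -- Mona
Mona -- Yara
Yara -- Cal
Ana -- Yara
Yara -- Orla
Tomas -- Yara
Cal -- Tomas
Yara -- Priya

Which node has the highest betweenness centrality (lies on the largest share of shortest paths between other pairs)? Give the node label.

Yara

Unnormalized betweenness of each node: Ana:0, Cal:0, Mona:0, Orla:0, Priya:0, Tomas:0, Yara:13.
Yara has the largest value, 13, making it the main broker — the node through which the most shortest paths run.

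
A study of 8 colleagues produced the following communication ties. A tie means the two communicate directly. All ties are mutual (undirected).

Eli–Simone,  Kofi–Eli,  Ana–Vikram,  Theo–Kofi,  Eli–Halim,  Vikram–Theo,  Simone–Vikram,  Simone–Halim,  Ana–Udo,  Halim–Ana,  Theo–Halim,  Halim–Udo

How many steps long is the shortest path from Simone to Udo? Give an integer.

One shortest route is Simone – Halim – Udo, which uses 2 edges, and Simone and Udo are not directly tied, so nothing shorter exists. So d(Simone,Udo) = 2.

2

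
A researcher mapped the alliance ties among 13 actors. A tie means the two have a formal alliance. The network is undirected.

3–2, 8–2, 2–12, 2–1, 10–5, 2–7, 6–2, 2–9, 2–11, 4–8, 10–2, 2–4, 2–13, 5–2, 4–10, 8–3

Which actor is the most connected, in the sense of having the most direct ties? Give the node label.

Degrees — 1:1, 2:12, 3:2, 4:3, 5:2, 6:1, 7:1, 8:3, 9:1, 10:3, 11:1, 12:1, 13:1.
The maximum is 12, attained only by 2.

2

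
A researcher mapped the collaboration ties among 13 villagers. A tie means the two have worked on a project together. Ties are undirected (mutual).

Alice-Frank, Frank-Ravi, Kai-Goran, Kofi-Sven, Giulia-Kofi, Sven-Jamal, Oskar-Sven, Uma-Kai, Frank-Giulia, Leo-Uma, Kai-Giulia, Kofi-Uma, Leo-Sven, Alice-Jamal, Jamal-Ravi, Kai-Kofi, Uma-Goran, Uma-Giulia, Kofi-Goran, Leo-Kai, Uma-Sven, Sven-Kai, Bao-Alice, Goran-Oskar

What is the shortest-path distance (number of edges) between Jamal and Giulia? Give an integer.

One shortest route is Jamal – Alice – Frank – Giulia, which uses 3 edges, and at distance 2 from Jamal we only reach {Bao, Frank, Kai, Kofi, Leo, Oskar, Uma}, which does not include Giulia. So d(Jamal,Giulia) = 3.

3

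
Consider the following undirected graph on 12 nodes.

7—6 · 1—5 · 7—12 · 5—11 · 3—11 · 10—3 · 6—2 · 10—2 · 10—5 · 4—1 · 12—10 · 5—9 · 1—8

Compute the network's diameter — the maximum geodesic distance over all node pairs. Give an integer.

5

Eccentricity of each node (its greatest distance to any other): 1:4, 2:4, 3:4, 4:5, 5:3, 6:5, 7:5, 8:5, 9:4, 10:3, 11:4, 12:4.
The maximum eccentricity is 5, realized for instance by the pair 7–4 via 7 – 12 – 10 – 5 – 1 – 4. So the diameter is 5.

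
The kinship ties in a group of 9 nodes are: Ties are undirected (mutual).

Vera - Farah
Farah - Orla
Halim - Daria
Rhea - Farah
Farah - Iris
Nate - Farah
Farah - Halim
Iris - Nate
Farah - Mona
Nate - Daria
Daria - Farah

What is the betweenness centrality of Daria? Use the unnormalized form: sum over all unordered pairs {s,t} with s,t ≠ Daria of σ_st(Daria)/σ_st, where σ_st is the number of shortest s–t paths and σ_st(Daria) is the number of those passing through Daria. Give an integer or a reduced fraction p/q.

1/2

Pairs whose geodesics pass through Daria — Nate–Halim: 1/2.
All other pairs contribute 0.
Summing the contributions gives betweenness(Daria) = 1/2.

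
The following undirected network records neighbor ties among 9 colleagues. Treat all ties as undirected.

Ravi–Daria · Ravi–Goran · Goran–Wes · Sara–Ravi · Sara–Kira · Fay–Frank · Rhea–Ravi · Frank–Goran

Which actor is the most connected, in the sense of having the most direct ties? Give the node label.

Degrees — Daria:1, Fay:1, Frank:2, Goran:3, Kira:1, Ravi:4, Rhea:1, Sara:2, Wes:1.
The maximum is 4, attained only by Ravi.

Ravi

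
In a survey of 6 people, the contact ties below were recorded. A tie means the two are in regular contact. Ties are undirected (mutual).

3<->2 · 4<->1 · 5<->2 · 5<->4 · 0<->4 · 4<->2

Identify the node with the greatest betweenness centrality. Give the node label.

Unnormalized betweenness of each node: 0:0, 1:0, 2:4, 3:0, 4:7, 5:0.
4 has the largest value, 7, making it the main broker — the node through which the most shortest paths run.

4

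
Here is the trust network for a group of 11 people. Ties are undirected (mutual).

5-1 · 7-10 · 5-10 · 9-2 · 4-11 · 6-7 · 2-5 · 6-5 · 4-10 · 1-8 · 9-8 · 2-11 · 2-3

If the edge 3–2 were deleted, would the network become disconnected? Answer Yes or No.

Without the 3–2 edge there is no alternate route between 3 and 2, so the network disconnects. It is a bridge.

Yes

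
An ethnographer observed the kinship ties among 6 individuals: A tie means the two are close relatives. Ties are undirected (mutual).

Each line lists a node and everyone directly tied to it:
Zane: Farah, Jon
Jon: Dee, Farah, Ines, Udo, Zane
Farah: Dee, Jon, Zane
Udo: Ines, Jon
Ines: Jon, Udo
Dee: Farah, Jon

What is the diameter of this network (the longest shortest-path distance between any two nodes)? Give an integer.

Eccentricity of each node (its greatest distance to any other): Dee:2, Farah:2, Ines:2, Jon:1, Udo:2, Zane:2.
The maximum eccentricity is 2, realized for instance by the pair Udo–Dee via Udo – Jon – Dee. So the diameter is 2.

2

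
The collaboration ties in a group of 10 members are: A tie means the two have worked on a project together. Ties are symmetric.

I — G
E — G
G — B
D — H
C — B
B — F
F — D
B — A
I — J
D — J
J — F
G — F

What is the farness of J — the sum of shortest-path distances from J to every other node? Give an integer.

18

Distances from J: A:3, B:2, C:3, D:1, E:3, F:1, G:2, H:2, I:1.
Sum = 3 + 2 + 3 + 1 + 3 + 1 + 2 + 2 + 1 = 18.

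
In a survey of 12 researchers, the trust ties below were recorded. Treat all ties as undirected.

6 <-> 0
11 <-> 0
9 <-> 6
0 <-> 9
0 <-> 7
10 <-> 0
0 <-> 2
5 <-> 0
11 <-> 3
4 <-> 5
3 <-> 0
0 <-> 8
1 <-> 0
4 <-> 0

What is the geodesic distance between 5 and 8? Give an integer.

2

One shortest route is 5 – 0 – 8, which uses 2 edges, and 5 and 8 are not directly tied, so nothing shorter exists. So d(5,8) = 2.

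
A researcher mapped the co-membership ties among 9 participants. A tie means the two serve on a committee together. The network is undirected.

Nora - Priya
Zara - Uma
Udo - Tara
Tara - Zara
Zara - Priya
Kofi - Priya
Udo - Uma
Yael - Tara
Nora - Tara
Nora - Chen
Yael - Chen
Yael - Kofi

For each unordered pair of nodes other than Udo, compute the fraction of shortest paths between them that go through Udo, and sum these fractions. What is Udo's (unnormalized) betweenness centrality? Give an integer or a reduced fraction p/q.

26/15

Pairs whose geodesics pass through Udo — Uma–Tara: 1/2; Uma–Nora: 1/3; Uma–Chen: 2/5; Uma–Yael: 1/2.
All other pairs contribute 0.
Summing the contributions gives betweenness(Udo) = 26/15.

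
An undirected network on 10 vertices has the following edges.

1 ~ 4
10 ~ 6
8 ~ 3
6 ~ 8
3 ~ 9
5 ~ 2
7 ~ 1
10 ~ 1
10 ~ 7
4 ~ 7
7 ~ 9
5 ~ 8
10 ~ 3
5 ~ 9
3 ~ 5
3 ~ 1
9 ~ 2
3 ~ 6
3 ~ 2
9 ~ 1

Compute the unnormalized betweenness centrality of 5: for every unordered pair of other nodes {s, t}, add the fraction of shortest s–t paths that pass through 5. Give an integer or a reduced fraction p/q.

6/5

Pairs whose geodesics pass through 5 — 2–8: 1/2; 8–9: 1/2; 8–7: 1/5.
All other pairs contribute 0.
Summing the contributions gives betweenness(5) = 6/5.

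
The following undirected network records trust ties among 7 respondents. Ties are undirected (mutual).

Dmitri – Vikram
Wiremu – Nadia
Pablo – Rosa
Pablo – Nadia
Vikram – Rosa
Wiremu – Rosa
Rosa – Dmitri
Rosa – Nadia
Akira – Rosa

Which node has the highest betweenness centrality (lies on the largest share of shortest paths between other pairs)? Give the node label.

Unnormalized betweenness of each node: Akira:0, Dmitri:0, Nadia:1/2, Pablo:0, Rosa:23/2, Vikram:0, Wiremu:0.
Rosa has the largest value, 23/2, making it the main broker — the node through which the most shortest paths run.

Rosa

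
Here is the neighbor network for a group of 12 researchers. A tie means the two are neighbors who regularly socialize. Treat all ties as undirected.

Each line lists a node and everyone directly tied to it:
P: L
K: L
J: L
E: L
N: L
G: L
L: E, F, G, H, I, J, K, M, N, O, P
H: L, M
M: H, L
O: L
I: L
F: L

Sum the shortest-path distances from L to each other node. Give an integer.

11

Distances from L: E:1, F:1, G:1, H:1, I:1, J:1, K:1, M:1, N:1, O:1, P:1.
Sum = 1 + 1 + 1 + 1 + 1 + 1 + 1 + 1 + 1 + 1 + 1 = 11.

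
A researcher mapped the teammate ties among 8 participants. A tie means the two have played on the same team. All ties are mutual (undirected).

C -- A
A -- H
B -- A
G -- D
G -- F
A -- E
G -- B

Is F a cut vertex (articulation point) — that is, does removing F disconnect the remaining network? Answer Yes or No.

No

Even without F, every remaining node can still reach every other (the residual graph is connected), so F is not a cut vertex.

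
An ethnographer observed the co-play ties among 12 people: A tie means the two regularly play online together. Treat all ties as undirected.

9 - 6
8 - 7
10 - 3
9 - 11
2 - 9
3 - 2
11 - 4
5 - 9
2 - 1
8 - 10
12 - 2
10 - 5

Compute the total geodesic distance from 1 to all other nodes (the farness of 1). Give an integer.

Distances from 1: 2:1, 3:2, 4:4, 5:3, 6:3, 7:5, 8:4, 9:2, 10:3, 11:3, 12:2.
Sum = 1 + 2 + 4 + 3 + 3 + 5 + 4 + 2 + 3 + 3 + 2 = 32.

32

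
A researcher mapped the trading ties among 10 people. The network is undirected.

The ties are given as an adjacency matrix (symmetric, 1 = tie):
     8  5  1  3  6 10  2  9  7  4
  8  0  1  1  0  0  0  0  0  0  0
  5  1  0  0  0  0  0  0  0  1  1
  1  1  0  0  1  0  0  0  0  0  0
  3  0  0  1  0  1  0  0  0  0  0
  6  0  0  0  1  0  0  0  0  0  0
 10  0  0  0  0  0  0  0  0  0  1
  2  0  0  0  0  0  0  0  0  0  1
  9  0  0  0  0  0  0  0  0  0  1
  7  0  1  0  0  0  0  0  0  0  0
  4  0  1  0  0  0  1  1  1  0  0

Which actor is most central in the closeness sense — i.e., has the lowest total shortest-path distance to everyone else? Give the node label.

5

Farness (sum of distances to all others) for each node — 1:24, 2:28, 3:30, 4:20, 5:18, 6:38, 7:26, 8:20, 9:28, 10:28.
The smallest farness is 18, for 5, so 5 has the highest closeness.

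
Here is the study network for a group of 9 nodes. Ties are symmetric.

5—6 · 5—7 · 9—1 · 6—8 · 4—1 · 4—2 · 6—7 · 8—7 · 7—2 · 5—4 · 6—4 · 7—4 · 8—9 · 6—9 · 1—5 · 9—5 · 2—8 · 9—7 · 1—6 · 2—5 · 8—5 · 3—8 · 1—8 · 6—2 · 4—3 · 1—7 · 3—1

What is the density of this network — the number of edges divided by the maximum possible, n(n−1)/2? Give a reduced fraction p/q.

There are 27 edges and 9 nodes, so the maximum possible is C(9,2) = 36.
Density = 27/36 = 3/4.

3/4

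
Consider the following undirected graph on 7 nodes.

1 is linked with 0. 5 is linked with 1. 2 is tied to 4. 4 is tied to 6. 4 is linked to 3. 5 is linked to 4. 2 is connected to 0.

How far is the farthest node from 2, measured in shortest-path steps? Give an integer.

Distances from 2: 0:1, 1:2, 3:2, 4:1, 5:2, 6:2.
The largest is 2 (to 1, 5, 6, and 3), so the eccentricity of 2 is 2.

2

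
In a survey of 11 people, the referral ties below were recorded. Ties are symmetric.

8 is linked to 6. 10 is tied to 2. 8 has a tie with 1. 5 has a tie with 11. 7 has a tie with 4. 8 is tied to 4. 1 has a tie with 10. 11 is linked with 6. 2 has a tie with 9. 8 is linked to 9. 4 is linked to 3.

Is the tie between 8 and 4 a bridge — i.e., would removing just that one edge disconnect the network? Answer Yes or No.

Yes

Without the 8–4 edge there is no alternate route between 8 and 4, so the network disconnects. It is a bridge.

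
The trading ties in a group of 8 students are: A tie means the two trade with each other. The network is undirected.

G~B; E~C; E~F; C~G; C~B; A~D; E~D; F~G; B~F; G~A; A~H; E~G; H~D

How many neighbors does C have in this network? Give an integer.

3

C is directly tied to B, E, and G. That is 3 neighbors, so the degree of C is 3.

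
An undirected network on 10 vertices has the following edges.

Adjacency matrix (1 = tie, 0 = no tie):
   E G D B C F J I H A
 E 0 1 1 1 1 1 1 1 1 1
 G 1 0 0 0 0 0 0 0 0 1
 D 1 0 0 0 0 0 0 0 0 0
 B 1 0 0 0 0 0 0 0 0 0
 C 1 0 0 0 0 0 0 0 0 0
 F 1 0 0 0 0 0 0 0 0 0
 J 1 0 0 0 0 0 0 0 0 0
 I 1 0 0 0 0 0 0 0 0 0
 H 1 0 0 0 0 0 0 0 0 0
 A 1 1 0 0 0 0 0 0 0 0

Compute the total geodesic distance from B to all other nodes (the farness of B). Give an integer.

Distances from B: A:2, C:2, D:2, E:1, F:2, G:2, H:2, I:2, J:2.
Sum = 2 + 2 + 2 + 1 + 2 + 2 + 2 + 2 + 2 = 17.

17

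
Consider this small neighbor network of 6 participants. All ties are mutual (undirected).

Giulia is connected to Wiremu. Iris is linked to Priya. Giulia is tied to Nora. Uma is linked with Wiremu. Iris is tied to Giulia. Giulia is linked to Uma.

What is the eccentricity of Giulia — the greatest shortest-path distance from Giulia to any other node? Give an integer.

2

Distances from Giulia: Iris:1, Nora:1, Priya:2, Uma:1, Wiremu:1.
The largest is 2 (to Priya), so the eccentricity of Giulia is 2.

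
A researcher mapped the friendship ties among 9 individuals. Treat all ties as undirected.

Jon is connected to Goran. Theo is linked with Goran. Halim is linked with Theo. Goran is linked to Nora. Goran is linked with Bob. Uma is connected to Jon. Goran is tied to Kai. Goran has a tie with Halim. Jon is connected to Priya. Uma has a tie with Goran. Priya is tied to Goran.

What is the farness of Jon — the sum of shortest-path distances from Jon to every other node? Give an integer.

Distances from Jon: Bob:2, Goran:1, Halim:2, Kai:2, Nora:2, Priya:1, Theo:2, Uma:1.
Sum = 2 + 1 + 2 + 2 + 2 + 1 + 2 + 1 = 13.

13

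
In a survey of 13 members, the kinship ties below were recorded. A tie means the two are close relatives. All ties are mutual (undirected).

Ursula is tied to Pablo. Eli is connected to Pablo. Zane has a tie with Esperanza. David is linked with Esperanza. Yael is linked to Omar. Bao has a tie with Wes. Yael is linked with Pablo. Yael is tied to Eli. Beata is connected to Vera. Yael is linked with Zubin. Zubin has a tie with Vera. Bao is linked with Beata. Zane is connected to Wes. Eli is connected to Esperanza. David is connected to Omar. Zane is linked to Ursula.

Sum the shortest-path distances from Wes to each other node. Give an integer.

Distances from Wes: Bao:1, Beata:2, David:3, Eli:3, Esperanza:2, Omar:4, Pablo:3, Ursula:2, Vera:3, Yael:4, Zane:1, Zubin:4.
Sum = 1 + 2 + 3 + 3 + 2 + 4 + 3 + 2 + 3 + 4 + 1 + 4 = 32.

32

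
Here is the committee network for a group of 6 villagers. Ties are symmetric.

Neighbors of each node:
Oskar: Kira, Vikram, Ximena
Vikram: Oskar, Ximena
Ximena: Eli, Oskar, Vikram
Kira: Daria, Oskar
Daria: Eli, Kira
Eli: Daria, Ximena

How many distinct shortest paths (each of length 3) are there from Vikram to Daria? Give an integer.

2

The shortest distance is 3. The length-3 paths are: Vikram–Ximena–Eli–Daria; Vikram–Oskar–Kira–Daria.
That gives 2 distinct shortest paths.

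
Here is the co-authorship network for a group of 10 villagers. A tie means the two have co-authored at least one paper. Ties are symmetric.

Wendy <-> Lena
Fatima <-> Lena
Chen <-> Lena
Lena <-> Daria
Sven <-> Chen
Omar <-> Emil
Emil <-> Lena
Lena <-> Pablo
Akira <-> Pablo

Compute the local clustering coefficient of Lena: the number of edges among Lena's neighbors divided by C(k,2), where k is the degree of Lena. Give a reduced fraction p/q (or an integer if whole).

0

Lena's neighbors: Chen, Daria, Emil, Fatima, Pablo, and Wendy (k = 6).
Possible neighbor pairs: C(6,2) = 15. Edges among them: none → e = 0.
Clustering(Lena) = 0/15 = 0.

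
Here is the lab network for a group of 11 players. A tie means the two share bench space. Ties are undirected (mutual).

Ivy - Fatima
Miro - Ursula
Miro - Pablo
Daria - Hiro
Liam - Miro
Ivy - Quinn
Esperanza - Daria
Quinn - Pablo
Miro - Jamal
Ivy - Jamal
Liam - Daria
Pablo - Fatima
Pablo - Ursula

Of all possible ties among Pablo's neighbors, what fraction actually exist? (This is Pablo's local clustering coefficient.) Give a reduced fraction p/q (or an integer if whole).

Pablo's neighbors: Fatima, Miro, Quinn, and Ursula (k = 4).
Possible neighbor pairs: C(4,2) = 6. Edges among them: Miro–Ursula → e = 1.
Clustering(Pablo) = 1/6.

1/6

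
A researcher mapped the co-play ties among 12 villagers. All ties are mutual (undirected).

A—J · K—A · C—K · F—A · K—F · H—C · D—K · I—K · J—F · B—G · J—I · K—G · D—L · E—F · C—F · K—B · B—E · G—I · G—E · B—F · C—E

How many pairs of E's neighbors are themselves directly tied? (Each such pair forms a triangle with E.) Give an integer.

3

E's neighbors: B, C, F, and G.
Neighbor pairs that are themselves tied: E–B–F; E–B–G; E–C–F. Each forms one triangle with E, for 3 in total.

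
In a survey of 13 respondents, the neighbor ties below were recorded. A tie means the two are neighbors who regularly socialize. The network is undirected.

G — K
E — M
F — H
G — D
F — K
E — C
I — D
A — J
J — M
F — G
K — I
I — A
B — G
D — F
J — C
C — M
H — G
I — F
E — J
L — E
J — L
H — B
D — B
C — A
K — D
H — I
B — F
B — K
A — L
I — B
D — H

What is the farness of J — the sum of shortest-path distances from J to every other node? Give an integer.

Distances from J: A:1, B:3, C:1, D:3, E:1, F:3, G:4, H:3, I:2, K:3, L:1, M:1.
Sum = 1 + 3 + 1 + 3 + 1 + 3 + 4 + 3 + 2 + 3 + 1 + 1 = 26.

26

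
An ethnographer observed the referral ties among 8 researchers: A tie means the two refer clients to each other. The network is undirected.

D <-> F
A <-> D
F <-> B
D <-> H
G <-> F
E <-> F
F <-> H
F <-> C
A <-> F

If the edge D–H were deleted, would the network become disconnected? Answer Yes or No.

No

Even without that edge, D still reaches H via D – F – H, so the network stays connected. Not a bridge.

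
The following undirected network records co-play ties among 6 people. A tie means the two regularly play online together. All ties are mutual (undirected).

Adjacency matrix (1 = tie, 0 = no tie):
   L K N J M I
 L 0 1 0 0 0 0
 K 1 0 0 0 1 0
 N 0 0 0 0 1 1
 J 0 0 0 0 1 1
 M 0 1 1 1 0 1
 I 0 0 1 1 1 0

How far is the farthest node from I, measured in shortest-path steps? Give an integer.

3

Distances from I: J:1, K:2, L:3, M:1, N:1.
The largest is 3 (to L), so the eccentricity of I is 3.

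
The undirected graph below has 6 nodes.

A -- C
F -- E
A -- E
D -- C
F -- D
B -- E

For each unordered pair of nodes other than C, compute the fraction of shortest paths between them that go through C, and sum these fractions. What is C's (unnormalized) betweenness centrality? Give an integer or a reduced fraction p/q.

Pairs whose geodesics pass through C — A–D: 1.
All other pairs contribute 0.
Summing the contributions gives betweenness(C) = 1.

1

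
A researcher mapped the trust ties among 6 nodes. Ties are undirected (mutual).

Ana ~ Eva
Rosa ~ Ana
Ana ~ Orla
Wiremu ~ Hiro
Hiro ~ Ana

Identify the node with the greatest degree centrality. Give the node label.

Ana

Degrees — Ana:4, Eva:1, Hiro:2, Orla:1, Rosa:1, Wiremu:1.
The maximum is 4, attained only by Ana.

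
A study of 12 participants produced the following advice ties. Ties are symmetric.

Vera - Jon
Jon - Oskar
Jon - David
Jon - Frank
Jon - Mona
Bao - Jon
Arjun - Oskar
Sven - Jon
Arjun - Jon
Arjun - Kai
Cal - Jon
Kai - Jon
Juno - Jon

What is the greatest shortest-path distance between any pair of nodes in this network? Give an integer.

2

Eccentricity of each node (its greatest distance to any other): Arjun:2, Bao:2, Cal:2, David:2, Frank:2, Jon:1, Juno:2, Kai:2, Mona:2, Oskar:2, Sven:2, Vera:2.
The maximum eccentricity is 2, realized for instance by the pair Juno–Sven via Juno – Jon – Sven. So the diameter is 2.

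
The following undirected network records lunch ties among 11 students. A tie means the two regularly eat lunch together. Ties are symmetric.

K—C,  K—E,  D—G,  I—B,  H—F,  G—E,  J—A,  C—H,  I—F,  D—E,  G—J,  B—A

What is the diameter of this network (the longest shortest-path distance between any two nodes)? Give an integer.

5

Eccentricity of each node (its greatest distance to any other): A:5, B:5, C:5, D:5, E:5, F:5, G:5, H:5, I:5, J:5, K:5.
The maximum eccentricity is 5, realized for instance by the pair A–C via A – J – G – E – K – C. So the diameter is 5.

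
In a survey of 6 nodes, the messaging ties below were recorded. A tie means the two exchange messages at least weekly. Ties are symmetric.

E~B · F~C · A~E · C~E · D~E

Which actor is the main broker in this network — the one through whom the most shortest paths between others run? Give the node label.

E

Unnormalized betweenness of each node: A:0, B:0, C:4, D:0, E:9, F:0.
E has the largest value, 9, making it the main broker — the node through which the most shortest paths run.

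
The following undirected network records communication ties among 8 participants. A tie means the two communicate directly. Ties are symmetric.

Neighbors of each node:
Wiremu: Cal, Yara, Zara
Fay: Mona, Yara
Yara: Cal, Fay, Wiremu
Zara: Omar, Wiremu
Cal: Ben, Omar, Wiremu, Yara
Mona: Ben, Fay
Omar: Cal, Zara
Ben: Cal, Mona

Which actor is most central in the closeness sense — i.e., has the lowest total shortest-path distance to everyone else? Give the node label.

Cal

Farness (sum of distances to all others) for each node — Ben:13, Cal:10, Fay:14, Mona:16, Omar:14, Wiremu:12, Yara:11, Zara:16.
The smallest farness is 10, for Cal, so Cal has the highest closeness.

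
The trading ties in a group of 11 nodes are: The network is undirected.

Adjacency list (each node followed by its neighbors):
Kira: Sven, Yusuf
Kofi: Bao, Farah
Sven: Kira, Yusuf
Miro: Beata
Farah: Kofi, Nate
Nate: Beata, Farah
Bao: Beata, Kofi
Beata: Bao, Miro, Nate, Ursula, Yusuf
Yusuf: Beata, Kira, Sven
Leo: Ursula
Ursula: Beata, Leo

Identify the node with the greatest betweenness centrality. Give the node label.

Unnormalized betweenness of each node: Bao:7, Beata:36, Farah:1, Kira:0, Kofi:1, Leo:0, Miro:0, Nate:7, Sven:0, Ursula:9, Yusuf:16.
Beata has the largest value, 36, making it the main broker — the node through which the most shortest paths run.

Beata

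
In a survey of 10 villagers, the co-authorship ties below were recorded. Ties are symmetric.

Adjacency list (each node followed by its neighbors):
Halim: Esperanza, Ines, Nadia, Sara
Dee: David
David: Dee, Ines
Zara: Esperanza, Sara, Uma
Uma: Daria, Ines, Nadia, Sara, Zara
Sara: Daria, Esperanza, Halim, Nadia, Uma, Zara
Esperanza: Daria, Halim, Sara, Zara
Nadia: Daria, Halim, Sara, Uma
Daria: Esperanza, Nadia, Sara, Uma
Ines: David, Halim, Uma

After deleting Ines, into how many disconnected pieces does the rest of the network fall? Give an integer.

2

Without Ines, the remaining ties split the others into: {David, Dee}; {Daria, Esperanza, Halim, Nadia, Sara, Uma, Zara}.
That's 2 separate components.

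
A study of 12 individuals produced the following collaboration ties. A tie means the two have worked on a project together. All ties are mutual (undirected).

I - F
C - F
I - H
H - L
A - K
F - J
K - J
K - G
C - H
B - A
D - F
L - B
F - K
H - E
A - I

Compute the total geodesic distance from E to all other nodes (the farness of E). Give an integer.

33

Distances from E: A:3, B:3, C:2, D:4, F:3, G:5, H:1, I:2, J:4, K:4, L:2.
Sum = 3 + 3 + 2 + 4 + 3 + 5 + 1 + 2 + 4 + 4 + 2 = 33.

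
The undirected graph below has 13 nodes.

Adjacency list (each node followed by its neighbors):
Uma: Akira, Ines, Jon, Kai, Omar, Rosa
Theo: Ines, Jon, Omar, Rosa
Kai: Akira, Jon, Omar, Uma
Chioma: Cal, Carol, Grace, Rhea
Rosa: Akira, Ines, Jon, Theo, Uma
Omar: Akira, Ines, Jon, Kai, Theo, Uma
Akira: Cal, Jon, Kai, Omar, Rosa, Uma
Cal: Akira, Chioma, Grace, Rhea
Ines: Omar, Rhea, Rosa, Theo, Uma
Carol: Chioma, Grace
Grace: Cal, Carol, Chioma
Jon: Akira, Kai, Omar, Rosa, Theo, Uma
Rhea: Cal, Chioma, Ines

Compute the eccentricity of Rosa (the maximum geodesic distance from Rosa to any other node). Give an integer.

Distances from Rosa: Akira:1, Cal:2, Carol:4, Chioma:3, Grace:3, Ines:1, Jon:1, Kai:2, Omar:2, Rhea:2, Theo:1, Uma:1.
The largest is 4 (to Carol), so the eccentricity of Rosa is 4.

4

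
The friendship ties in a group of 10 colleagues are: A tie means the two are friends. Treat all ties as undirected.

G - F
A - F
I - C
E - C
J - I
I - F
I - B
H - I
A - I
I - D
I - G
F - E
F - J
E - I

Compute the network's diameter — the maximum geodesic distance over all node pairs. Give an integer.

Eccentricity of each node (its greatest distance to any other): A:2, B:2, C:2, D:2, E:2, F:2, G:2, H:2, I:1, J:2.
The maximum eccentricity is 2, realized for instance by the pair B–F via B – I – F. So the diameter is 2.

2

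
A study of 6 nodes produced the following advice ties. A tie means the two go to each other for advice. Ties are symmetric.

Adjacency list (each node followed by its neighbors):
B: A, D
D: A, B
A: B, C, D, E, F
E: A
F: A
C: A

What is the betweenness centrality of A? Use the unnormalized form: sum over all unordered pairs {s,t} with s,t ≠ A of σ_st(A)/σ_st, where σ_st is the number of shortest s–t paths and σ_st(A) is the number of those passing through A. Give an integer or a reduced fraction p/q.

9

Pairs whose geodesics pass through A — B–C: 1; B–E: 1; B–F: 1; C–E: 1; C–F: 1; C–D: 1; E–F: 1; E–D: 1; F–D: 1.
All other pairs contribute 0.
Summing the contributions gives betweenness(A) = 9.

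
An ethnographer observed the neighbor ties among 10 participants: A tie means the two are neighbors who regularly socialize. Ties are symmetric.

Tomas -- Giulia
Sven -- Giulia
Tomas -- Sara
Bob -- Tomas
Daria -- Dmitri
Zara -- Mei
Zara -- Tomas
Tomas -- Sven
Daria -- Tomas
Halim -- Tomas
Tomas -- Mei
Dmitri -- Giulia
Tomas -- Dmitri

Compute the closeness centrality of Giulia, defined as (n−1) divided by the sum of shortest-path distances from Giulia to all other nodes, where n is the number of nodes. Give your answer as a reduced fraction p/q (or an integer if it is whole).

3/5

Distances from Giulia: Bob:2, Daria:2, Dmitri:1, Halim:2, Mei:2, Sara:2, Sven:1, Tomas:1, Zara:2. Sum = 15.
n = 10, so closeness = 9/15 = 3/5.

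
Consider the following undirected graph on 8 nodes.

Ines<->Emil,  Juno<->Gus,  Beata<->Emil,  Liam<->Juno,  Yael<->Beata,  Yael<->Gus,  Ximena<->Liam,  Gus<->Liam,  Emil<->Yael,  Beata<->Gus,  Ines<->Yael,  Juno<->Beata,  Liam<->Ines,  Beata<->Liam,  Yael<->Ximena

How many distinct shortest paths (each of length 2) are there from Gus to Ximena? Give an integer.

The shortest distance is 2. The length-2 paths are: Gus–Liam–Ximena; Gus–Yael–Ximena.
That gives 2 distinct shortest paths.

2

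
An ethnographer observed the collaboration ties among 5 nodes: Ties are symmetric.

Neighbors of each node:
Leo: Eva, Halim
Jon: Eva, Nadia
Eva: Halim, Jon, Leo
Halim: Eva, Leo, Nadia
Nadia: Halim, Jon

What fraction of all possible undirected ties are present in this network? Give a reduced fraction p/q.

There are 6 edges and 5 nodes, so the maximum possible is C(5,2) = 10.
Density = 6/10 = 3/5.

3/5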